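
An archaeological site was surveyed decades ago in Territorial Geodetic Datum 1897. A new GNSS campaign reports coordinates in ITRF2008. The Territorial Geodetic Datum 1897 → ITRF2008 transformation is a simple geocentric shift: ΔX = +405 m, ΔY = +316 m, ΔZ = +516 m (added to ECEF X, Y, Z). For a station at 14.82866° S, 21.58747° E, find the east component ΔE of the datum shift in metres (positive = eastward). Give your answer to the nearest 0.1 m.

At φ = -14.82866°, λ = 21.58747°: sin φ = -0.255929, cos φ = 0.966695, sin λ = 0.367921, cos λ = 0.929857.
ΔE = −sin λ·ΔX + cos λ·ΔY = −(0.367921)·(405) + (0.929857)·(316) = 144.83 m.

ΔE = 144.8 m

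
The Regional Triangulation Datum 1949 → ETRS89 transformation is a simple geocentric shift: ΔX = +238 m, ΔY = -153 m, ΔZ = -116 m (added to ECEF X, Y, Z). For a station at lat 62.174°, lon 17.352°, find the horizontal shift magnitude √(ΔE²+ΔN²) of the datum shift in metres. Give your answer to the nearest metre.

305 m

The local east axis at (φ, λ) is (−sin λ, cos λ, 0), so ΔE = −sin(17.352°)·238 + cos(17.352°)·(-153) = -217.02 m.
The local north axis is (−sin φ cos λ, −sin φ sin λ, cos φ), giving ΔN = -200.901 + 40.355 − 54.147 = -214.69 m.
Horizontal magnitude = √(ΔE² + ΔN²) = √((-217.02)² + (-214.69)²) = 305.27 m.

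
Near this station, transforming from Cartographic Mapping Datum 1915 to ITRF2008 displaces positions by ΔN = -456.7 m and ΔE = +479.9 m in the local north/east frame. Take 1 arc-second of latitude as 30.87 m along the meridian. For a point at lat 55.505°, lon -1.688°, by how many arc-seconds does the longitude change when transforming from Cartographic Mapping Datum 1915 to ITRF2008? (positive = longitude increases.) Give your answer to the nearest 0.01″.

At latitude 55.505°, cos φ = 0.566334.
1″ of longitude at this latitude = 30.87 × cos φ = 17.4827 m, so Δλ = 479.9 / 17.4827 = 27.450″.

Δλ = 27.45″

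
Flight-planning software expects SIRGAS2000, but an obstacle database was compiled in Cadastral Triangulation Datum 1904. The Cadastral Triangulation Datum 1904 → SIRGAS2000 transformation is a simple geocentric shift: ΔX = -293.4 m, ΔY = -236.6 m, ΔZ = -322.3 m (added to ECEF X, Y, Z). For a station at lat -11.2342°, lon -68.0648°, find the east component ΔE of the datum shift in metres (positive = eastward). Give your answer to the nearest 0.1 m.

The local east axis at (φ, λ) is (−sin λ, cos λ, 0), so ΔE = −sin(-68.0648°)·(-293.4) + cos(-68.0648°)·(-236.6) = -360.54 m.

ΔE = -360.5 m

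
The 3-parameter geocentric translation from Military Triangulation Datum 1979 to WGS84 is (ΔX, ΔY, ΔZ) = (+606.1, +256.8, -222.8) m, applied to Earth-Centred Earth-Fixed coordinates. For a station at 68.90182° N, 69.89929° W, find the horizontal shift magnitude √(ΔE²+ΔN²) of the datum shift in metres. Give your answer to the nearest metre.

659 m

At φ = 68.90182°, λ = -69.89929°: sin φ = 0.932965, cos φ = 0.359967, sin λ = -0.939090, cos λ = 0.343671.
ΔE = −sin λ·ΔX + cos λ·ΔY = −(-0.939090)·(606.1) + (0.343671)·(256.8) = 657.44 m.
ΔN = −sin φ cos λ·ΔX − sin φ sin λ·ΔY + cos φ·ΔZ = −(0.932965)(0.343671)(606.1) − (0.932965)(-0.939090)(256.8) + (0.359967)(-222.8) = -49.54 m.
Horizontal magnitude = √(ΔE² + ΔN²) = √(657.44² + (-49.54)²) = 659.30 m.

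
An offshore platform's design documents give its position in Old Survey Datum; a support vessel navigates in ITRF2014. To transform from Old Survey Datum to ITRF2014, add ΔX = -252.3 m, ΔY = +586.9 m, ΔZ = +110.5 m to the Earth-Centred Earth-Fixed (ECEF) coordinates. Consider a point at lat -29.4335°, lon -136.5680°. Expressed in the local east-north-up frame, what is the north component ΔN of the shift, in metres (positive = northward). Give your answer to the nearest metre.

At φ = -29.4335°, λ = -136.5680°: sin φ = -0.491413, cos φ = 0.870927, sin λ = -0.687493, cos λ = -0.726191.
ΔN = −sin φ cos λ·ΔX − sin φ sin λ·ΔY + cos φ·ΔZ = −(-0.491413)(-0.726191)(-252.3) − (-0.491413)(-0.687493)(586.9) + (0.870927)(110.5) = -12.01 m.

ΔN = -12 m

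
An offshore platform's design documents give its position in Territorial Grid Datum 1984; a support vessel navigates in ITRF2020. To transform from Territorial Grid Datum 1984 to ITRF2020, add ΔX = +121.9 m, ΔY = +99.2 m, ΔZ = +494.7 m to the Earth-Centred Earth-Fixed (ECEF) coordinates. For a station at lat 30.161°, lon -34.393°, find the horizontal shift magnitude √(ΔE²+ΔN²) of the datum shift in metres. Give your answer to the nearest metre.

432 m

The local east axis at (φ, λ) is (−sin λ, cos λ, 0), so ΔE = −sin(-34.393°)·121.9 + cos(-34.393°)·99.2 = 150.72 m.
The local north axis is (−sin φ cos λ, −sin φ sin λ, cos φ), giving ΔN = -50.539 + 28.154 + 427.726 = 405.34 m.
Horizontal magnitude = √(ΔE² + ΔN²) = √(150.72² + 405.34²) = 432.45 m.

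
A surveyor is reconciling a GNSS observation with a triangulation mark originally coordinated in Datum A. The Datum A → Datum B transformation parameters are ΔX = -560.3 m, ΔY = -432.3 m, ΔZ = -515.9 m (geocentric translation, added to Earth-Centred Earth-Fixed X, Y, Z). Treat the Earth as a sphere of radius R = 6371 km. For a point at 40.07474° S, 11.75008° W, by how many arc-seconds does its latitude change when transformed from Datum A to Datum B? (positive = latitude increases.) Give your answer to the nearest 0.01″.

sin φ = -0.643786, cos φ = 0.765205, sin λ = -0.203643, cos λ = 0.979045.
North component: ΔN = −sin φ cos λ·ΔX − sin φ sin λ·ΔY + cos φ·ΔZ = −(-0.643786)(0.979045)(-560.3) − (-0.643786)(-0.203643)(-432.3) + (0.765205)(-515.9) = -691.25 m.
1° of latitude spans πR/180 = 111195 m, so Δφ = -691.25 / 111195 × 3600 = -22.380″.

Δφ = -22.38″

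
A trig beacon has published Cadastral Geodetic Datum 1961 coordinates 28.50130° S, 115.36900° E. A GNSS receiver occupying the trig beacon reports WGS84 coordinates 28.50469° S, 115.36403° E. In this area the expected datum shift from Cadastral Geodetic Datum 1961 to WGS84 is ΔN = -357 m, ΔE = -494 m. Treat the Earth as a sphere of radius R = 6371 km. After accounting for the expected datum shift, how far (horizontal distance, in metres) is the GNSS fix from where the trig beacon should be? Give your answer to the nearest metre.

Observed coordinate differences: Δφ = -0.00339°, Δλ = -0.00497°.
Converting to metres (1° lat = 111195 m, cos φ = 0.878806): observed ΔN = -377.0 m, observed ΔE = -485.7 m.
Subtracting the expected shift leaves a residual of -377.0 − (-357) = -20.0 m north and -485.7 − (-494) = 8.3 m east.
Residual distance = √((-20.0)² + 8.3²) = 21.6 m.

22 m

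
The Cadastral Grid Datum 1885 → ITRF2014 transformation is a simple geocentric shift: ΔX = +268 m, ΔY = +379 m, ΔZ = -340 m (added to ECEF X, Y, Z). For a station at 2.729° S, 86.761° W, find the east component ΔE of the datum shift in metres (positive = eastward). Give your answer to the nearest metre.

At φ = -2.729°, λ = -86.761°: sin φ = -0.047612, cos φ = 0.998866, sin λ = -0.998403, cos λ = 0.056501.
ΔE = −sin λ·ΔX + cos λ·ΔY = −(-0.998403)·(268) + (0.056501)·(379) = 288.99 m.

ΔE = 289 m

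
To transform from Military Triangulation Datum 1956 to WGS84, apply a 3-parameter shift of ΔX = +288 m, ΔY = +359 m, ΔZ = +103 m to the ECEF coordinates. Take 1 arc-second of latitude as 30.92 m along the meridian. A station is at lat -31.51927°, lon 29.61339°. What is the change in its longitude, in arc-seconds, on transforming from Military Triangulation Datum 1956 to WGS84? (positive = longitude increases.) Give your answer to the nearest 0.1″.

Δλ = 6.4″

sin φ = -0.522785, cos φ = 0.852464, sin λ = 0.494145, cos λ = 0.869379.
East component: ΔE = −sin λ·ΔX + cos λ·ΔY = −(0.494145)(288) + (0.869379)(359) = 169.79 m.
1° of latitude spans 3600 × 30.92 = 111312 m; at latitude φ, 1° of longitude spans that × cos φ = 94889.5 m, so Δλ = 169.79 / 94889.5 × 3600 = 6.442″.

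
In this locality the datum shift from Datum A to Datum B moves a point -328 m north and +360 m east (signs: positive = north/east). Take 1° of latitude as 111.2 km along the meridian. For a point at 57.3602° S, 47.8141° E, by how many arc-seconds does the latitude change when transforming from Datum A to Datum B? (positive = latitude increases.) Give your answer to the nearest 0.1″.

1° of latitude = 111.2 km, so Δφ = -328.0 / 111200 = -0.0029496° = -10.619″.

Δφ = -10.6″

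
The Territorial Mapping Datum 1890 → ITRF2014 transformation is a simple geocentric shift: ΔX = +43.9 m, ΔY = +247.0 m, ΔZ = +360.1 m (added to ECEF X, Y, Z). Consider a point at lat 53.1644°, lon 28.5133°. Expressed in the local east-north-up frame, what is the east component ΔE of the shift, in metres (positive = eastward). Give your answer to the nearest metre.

ΔE = 196 m

At φ = 53.1644°, λ = 28.5133°: sin φ = 0.800359, cos φ = 0.599521, sin λ = 0.477363, cos λ = 0.878706.
ΔE = −sin λ·ΔX + cos λ·ΔY = −(0.477363)·(43.9) + (0.878706)·(247.0) = 196.08 m.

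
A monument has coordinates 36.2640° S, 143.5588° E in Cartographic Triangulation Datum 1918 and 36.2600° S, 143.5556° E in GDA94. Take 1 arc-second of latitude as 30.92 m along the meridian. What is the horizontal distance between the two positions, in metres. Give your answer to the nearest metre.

530 m

Δφ = -36.2600° − -36.2640° = +0.0040°; Δλ = 143.5556° − 143.5588° = -0.0032°.
1° of latitude = 3600 × 30.92 = 111312 m.
ΔN = Δφ × 111312 = 445.2 m; ΔE = Δλ × 111312 × cos(-36.2640°) = -0.0032 × 111312 × 0.806300 = -287.2 m.
Distance = √(ΔE² + ΔN²) = √((-287.2)² + 445.2²) = 529.8 m.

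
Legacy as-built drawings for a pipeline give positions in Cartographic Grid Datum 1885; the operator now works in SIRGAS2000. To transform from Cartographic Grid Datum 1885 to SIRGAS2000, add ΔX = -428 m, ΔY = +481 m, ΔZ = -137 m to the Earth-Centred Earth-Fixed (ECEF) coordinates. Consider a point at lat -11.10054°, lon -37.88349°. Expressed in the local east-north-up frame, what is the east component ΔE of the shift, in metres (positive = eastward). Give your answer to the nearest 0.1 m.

At φ = -11.10054°, λ = -37.88349°: sin φ = -0.192531, cos φ = 0.981291, sin λ = -0.614058, cos λ = 0.789261.
ΔE = −sin λ·ΔX + cos λ·ΔY = −(-0.614058)·(-428) + (0.789261)·(481) = 116.82 m.

ΔE = 116.8 m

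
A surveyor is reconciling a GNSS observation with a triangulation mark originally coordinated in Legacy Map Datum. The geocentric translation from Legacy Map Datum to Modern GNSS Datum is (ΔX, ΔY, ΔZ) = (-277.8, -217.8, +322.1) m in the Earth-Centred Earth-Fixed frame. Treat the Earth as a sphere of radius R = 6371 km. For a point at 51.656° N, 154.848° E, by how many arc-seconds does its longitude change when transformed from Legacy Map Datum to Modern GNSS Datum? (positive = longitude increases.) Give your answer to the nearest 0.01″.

Δλ = 16.45″

sin φ = 0.784300, cos φ = 0.620382, sin λ = 0.425021, cos λ = -0.905183.
East component: ΔE = −sin λ·ΔX + cos λ·ΔY = −(0.425021)(-277.8) + (-0.905183)(-217.8) = 315.22 m.
1° of latitude spans πR/180 = 111195 m; at latitude φ, 1° of longitude spans that × cos φ = 68983.3 m, so Δλ = 315.22 / 68983.3 × 3600 = 16.450″.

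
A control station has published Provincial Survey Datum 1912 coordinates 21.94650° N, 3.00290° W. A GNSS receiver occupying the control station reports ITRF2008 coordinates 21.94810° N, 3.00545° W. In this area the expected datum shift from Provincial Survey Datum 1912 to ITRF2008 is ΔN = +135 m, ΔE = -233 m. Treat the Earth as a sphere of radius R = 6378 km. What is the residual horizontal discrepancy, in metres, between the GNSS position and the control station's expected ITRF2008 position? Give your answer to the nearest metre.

53 m

Observed coordinate differences: Δφ = +0.00160°, Δλ = -0.00255°.
Converting to metres (1° lat = 111317 m, cos φ = 0.927533): observed ΔN = 178.1 m, observed ΔE = -263.3 m.
Subtracting the expected shift leaves a residual of 178.1 − (135) = 43.1 m north and -263.3 − (-233) = -30.3 m east.
Residual distance = √(43.1² + (-30.3)²) = 52.7 m.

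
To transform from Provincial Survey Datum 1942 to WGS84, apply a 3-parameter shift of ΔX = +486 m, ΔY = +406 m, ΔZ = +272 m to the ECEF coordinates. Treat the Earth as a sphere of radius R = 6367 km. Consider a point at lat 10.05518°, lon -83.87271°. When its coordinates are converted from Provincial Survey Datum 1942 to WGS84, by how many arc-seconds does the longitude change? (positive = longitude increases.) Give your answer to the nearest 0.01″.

Δλ = 17.32″

sin φ = 0.174597, cos φ = 0.984640, sin λ = -0.994287, cos λ = 0.106738.
East component: ΔE = −sin λ·ΔX + cos λ·ΔY = −(-0.994287)(486) + (0.106738)(406) = 526.56 m.
1° of latitude spans πR/180 = 111125 m; at latitude φ, 1° of longitude spans that × cos φ = 109418.2 m, so Δλ = 526.56 / 109418.2 × 3600 = 17.324″.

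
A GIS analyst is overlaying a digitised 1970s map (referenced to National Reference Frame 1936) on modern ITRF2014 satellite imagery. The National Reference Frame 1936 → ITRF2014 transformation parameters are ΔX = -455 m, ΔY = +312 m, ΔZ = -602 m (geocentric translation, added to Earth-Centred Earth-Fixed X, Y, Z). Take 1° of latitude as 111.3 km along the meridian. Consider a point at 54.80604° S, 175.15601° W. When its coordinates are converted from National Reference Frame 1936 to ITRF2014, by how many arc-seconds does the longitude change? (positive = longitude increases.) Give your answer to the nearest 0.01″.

sin φ = -0.817206, cos φ = 0.576346, sin λ = -0.084443, cos λ = -0.996428.
East component: ΔE = −sin λ·ΔX + cos λ·ΔY = −(-0.084443)(-455) + (-0.996428)(312) = -349.31 m.
1° of latitude spans 111300 m; at latitude φ, 1° of longitude spans that × cos φ = 64147.3 m, so Δλ = -349.31 / 64147.3 × 3600 = -19.603″.

Δλ = -19.60″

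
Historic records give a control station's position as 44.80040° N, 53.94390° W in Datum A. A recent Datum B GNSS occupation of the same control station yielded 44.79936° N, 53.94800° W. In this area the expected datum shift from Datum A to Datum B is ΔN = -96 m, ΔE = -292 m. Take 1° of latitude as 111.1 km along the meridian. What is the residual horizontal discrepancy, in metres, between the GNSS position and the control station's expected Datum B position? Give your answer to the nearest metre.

Observed coordinate differences: Δφ = -0.00104°, Δλ = -0.00410°.
Converting to metres (1° lat = 111100 m, cos φ = 0.709566): observed ΔN = -115.5 m, observed ΔE = -323.2 m.
Subtracting the expected shift leaves a residual of -115.5 − (-96) = -19.5 m north and -323.2 − (-292) = -31.2 m east.
Residual distance = √((-19.5)² + (-31.2)²) = 36.8 m.

37 m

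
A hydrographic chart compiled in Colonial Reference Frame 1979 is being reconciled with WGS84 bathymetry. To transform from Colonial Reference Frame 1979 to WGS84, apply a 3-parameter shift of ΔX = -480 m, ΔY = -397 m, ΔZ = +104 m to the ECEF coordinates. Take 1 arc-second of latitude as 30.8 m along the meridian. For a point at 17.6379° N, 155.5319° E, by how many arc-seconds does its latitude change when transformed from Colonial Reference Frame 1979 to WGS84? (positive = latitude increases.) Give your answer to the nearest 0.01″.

Δφ = 0.54″

sin φ = 0.303000, cos φ = 0.952990, sin λ = 0.414187, cos λ = -0.910192.
North component: ΔN = −sin φ cos λ·ΔX − sin φ sin λ·ΔY + cos φ·ΔZ = −(0.303000)(-0.910192)(-480) − (0.303000)(0.414187)(-397) + (0.952990)(104) = 16.56 m.
1° of latitude spans 3600 × 30.80 = 110880 m, so Δφ = 16.56 / 110880 × 3600 = 0.538″.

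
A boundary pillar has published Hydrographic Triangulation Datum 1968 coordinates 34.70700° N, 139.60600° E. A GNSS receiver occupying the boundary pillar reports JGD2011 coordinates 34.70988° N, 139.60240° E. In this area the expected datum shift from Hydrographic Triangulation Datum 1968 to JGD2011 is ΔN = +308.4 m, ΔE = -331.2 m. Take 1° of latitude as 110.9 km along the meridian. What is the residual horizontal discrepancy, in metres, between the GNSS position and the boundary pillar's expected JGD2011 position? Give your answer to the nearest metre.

Observed coordinate differences: Δφ = +0.00288°, Δλ = -0.00360°.
Converting to metres (1° lat = 110900 m, cos φ = 0.822074): observed ΔN = 319.4 m, observed ΔE = -328.2 m.
Subtracting the expected shift leaves a residual of 319.4 − (308.4) = 11.0 m north and -328.2 − (-331.2) = 3.0 m east.
Residual distance = √(11.0² + 3.0²) = 11.4 m.

11 m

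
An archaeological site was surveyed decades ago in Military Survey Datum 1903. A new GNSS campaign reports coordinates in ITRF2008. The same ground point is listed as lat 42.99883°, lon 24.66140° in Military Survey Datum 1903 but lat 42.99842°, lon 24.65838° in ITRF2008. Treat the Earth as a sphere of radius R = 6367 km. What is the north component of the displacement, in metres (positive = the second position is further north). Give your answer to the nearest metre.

ΔN = -46 m

Δφ = 42.99842° − 42.99883° = -0.00041°; Δλ = 24.65838° − 24.66140° = -0.00302°.
1° along a meridian = πR/180 = 111125 m.
ΔN = Δφ × 111125 = -45.6 m; ΔE = Δλ × 111125 × cos(42.99883°) = -0.00302 × 111125 × 0.731368 = -245.4 m.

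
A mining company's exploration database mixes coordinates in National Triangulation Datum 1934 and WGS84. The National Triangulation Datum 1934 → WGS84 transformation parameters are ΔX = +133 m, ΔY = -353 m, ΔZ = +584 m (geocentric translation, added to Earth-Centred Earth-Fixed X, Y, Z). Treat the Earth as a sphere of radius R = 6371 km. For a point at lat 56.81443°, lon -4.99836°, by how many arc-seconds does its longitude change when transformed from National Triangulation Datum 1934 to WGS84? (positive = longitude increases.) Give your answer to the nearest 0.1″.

Δλ = -20.1″

sin φ = 0.836902, cos φ = 0.547352, sin λ = -0.087127, cos λ = 0.996197.
East component: ΔE = −sin λ·ΔX + cos λ·ΔY = −(-0.087127)(133) + (0.996197)(-353) = -340.07 m.
1° of latitude spans πR/180 = 111195 m; at latitude φ, 1° of longitude spans that × cos φ = 60862.8 m, so Δλ = -340.07 / 60862.8 × 3600 = -20.115″.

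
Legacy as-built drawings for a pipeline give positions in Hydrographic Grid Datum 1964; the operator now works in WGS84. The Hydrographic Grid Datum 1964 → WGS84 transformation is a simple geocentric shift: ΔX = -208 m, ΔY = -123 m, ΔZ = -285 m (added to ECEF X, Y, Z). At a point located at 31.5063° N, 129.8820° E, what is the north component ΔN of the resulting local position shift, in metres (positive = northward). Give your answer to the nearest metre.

ΔN = -263 m

At φ = 31.5063°, λ = 129.8820°: sin φ = 0.522592, cos φ = 0.852583, sin λ = 0.767367, cos λ = -0.641209.
ΔN = −sin φ cos λ·ΔX − sin φ sin λ·ΔY + cos φ·ΔZ = −(0.522592)(-0.641209)(-208) − (0.522592)(0.767367)(-123) + (0.852583)(-285) = -263.36 m.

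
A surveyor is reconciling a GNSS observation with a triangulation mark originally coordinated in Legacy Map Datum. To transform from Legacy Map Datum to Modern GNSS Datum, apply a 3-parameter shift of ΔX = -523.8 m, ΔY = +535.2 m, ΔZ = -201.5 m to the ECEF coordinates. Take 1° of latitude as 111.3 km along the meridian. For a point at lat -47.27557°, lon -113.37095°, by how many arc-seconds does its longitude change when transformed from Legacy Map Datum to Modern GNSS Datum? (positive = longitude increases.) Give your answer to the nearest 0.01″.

sin φ = -0.734625, cos φ = 0.678473, sin λ = -0.917956, cos λ = -0.396683.
East component: ΔE = −sin λ·ΔX + cos λ·ΔY = −(-0.917956)(-523.8) + (-0.396683)(535.2) = -693.13 m.
1° of latitude spans 111300 m; at latitude φ, 1° of longitude spans that × cos φ = 75514.0 m, so Δλ = -693.13 / 75514.0 × 3600 = -33.044″.

Δλ = -33.04″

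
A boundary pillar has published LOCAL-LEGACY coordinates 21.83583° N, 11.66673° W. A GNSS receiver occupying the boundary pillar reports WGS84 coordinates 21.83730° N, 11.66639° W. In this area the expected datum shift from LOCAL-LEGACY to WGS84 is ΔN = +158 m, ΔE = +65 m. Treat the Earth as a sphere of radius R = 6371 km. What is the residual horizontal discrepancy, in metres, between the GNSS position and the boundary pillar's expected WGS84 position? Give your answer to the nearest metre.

30 m

Observed coordinate differences: Δφ = +0.00147°, Δλ = +0.00034°.
Converting to metres (1° lat = 111195 m, cos φ = 0.928253): observed ΔN = 163.5 m, observed ΔE = 35.1 m.
Subtracting the expected shift leaves a residual of 163.5 − (158) = 5.5 m north and 35.1 − (65) = -29.9 m east.
Residual distance = √(5.5² + (-29.9)²) = 30.4 m.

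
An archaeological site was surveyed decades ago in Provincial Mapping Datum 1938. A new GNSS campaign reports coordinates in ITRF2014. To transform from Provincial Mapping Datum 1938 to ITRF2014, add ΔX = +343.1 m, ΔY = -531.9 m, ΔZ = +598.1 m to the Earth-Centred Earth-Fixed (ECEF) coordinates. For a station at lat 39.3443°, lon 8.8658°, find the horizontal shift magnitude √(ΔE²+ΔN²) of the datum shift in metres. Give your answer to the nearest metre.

651 m

The local east axis at (φ, λ) is (−sin λ, cos λ, 0), so ΔE = −sin(8.8658°)·343.1 + cos(8.8658°)·(-531.9) = -578.42 m.
The local north axis is (−sin φ cos λ, −sin φ sin λ, cos φ), giving ΔN = -214.919 + 51.972 + 462.541 = 299.59 m.
Horizontal magnitude = √(ΔE² + ΔN²) = √((-578.42)² + 299.59²) = 651.41 m.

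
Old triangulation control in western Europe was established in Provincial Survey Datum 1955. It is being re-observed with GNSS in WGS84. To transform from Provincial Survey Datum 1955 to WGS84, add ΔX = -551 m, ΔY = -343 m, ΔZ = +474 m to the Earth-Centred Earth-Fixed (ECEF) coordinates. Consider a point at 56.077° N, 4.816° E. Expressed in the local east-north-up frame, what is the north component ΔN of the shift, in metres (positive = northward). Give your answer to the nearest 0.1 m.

ΔN = 744.0 m

At φ = 56.077°, λ = 4.816°: sin φ = 0.829788, cos φ = 0.558078, sin λ = 0.083956, cos λ = 0.996469.
ΔN = −sin φ cos λ·ΔX − sin φ sin λ·ΔY + cos φ·ΔZ = −(0.829788)(0.996469)(-551) − (0.829788)(0.083956)(-343) + (0.558078)(474) = 744.02 m.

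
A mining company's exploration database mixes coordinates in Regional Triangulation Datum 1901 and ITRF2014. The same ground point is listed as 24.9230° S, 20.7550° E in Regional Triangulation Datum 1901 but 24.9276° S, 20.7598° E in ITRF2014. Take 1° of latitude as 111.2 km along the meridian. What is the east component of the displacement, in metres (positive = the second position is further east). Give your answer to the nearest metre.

Δφ = -24.9276° − -24.9230° = -0.0046°; Δλ = 20.7598° − 20.7550° = +0.0048°.
ΔN = Δφ × 111200 = -511.5 m; ΔE = Δλ × 111200 × cos(-24.9230°) = +0.0048 × 111200 × 0.906875 = 484.1 m.

ΔE = 484 m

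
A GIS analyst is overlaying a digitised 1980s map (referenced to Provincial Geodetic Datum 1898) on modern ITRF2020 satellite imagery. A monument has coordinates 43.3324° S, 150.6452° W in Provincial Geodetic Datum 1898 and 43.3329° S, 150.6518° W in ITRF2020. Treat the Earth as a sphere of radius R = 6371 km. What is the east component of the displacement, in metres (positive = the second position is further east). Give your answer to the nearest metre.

Δφ = -43.3329° − -43.3324° = -0.0005°; Δλ = -150.6518° − -150.6452° = -0.0066°.
1° along a meridian = πR/180 = 111195 m.
ΔN = Δφ × 111195 = -55.6 m; ΔE = Δλ × 111195 × cos(-43.3324°) = -0.0066 × 111195 × 0.727385 = -533.8 m.

ΔE = -534 m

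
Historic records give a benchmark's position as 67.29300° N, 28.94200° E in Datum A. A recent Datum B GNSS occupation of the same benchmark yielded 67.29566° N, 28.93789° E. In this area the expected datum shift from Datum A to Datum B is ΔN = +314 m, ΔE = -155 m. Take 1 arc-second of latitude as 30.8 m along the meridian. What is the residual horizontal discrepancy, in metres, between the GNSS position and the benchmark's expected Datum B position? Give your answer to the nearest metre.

28 m

Observed coordinate differences: Δφ = +0.00266°, Δλ = -0.00411°.
Converting to metres (1° lat = 110880 m, cos φ = 0.386019): observed ΔN = 294.9 m, observed ΔE = -175.9 m.
Subtracting the expected shift leaves a residual of 294.9 − (314) = -19.1 m north and -175.9 − (-155) = -20.9 m east.
Residual distance = √((-19.1)² + (-20.9)²) = 28.3 m.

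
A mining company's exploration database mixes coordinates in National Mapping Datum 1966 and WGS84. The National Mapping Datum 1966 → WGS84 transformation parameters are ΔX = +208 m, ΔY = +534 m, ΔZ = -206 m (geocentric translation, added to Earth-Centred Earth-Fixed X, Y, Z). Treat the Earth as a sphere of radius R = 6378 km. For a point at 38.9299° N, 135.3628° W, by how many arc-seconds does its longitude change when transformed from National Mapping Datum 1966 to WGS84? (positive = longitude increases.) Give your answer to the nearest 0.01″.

sin φ = 0.628369, cos φ = 0.777915, sin λ = -0.702615, cos λ = -0.711570.
East component: ΔE = −sin λ·ΔX + cos λ·ΔY = −(-0.702615)(208) + (-0.711570)(534) = -233.83 m.
1° of latitude spans πR/180 = 111317 m; at latitude φ, 1° of longitude spans that × cos φ = 86595.3 m, so Δλ = -233.83 / 86595.3 × 3600 = -9.721″.

Δλ = -9.72″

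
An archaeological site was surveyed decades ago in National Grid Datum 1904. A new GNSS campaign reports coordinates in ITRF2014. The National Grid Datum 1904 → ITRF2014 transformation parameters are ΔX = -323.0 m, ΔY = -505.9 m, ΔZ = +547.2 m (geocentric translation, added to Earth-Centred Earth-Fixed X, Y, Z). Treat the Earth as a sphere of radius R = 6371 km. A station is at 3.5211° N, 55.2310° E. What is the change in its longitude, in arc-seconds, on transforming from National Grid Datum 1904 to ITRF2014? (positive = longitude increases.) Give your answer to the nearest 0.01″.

sin φ = 0.061416, cos φ = 0.998112, sin λ = 0.821458, cos λ = 0.570269.
East component: ΔE = −sin λ·ΔX + cos λ·ΔY = −(0.821458)(-323.0) + (0.570269)(-505.9) = -23.17 m.
1° of latitude spans πR/180 = 111195 m; at latitude φ, 1° of longitude spans that × cos φ = 110985.0 m, so Δλ = -23.17 / 110985.0 × 3600 = -0.752″.

Δλ = -0.75″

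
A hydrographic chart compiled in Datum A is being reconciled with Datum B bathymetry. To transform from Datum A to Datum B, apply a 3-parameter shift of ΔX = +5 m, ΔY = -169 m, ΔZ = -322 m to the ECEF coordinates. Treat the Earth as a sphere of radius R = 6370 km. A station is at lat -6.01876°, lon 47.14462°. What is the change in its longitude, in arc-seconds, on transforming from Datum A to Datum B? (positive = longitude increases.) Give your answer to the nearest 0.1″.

sin φ = -0.104854, cos φ = 0.994488, sin λ = 0.733073, cos λ = 0.680150.
East component: ΔE = −sin λ·ΔX + cos λ·ΔY = −(0.733073)(5) + (0.680150)(-169) = -118.61 m.
1° of latitude spans πR/180 = 111177 m; at latitude φ, 1° of longitude spans that × cos φ = 110564.6 m, so Δλ = -118.61 / 110564.6 × 3600 = -3.862″.

Δλ = -3.9″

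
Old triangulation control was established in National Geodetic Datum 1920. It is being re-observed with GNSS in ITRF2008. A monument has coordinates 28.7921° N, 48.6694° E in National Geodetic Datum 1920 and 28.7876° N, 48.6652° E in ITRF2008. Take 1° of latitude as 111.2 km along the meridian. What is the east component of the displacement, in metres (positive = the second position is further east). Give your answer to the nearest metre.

Δφ = 28.7876° − 28.7921° = -0.0045°; Δλ = 48.6652° − 48.6694° = -0.0042°.
ΔN = Δφ × 111200 = -500.4 m; ΔE = Δλ × 111200 × cos(28.7921°) = -0.0042 × 111200 × 0.876373 = -409.3 m.

ΔE = -409 m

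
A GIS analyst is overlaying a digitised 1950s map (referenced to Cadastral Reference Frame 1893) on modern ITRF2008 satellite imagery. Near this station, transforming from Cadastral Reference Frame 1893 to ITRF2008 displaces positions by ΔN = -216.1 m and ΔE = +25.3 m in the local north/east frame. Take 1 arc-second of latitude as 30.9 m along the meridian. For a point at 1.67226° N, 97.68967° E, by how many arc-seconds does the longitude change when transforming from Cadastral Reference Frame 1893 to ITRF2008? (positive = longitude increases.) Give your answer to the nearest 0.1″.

Δλ = 0.8″

At latitude 1.67226°, cos φ = 0.999574.
1″ of longitude at this latitude = 30.90 × cos φ = 30.8868 m, so Δλ = 25.3 / 30.8868 = 0.819″.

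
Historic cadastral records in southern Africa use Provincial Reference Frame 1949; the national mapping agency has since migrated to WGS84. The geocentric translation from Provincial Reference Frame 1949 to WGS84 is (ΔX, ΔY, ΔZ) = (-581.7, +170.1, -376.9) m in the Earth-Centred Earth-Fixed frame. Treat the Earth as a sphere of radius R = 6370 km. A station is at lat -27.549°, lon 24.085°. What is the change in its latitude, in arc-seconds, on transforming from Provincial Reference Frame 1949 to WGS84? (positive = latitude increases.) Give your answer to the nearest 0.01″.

Δφ = -17.73″

sin φ = -0.462507, cos φ = 0.886616, sin λ = 0.408091, cos λ = 0.912941.
North component: ΔN = −sin φ cos λ·ΔX − sin φ sin λ·ΔY + cos φ·ΔZ = −(-0.462507)(0.912941)(-581.7) − (-0.462507)(0.408091)(170.1) + (0.886616)(-376.9) = -547.68 m.
1° of latitude spans πR/180 = 111177 m, so Δφ = -547.68 / 111177 × 3600 = -17.734″.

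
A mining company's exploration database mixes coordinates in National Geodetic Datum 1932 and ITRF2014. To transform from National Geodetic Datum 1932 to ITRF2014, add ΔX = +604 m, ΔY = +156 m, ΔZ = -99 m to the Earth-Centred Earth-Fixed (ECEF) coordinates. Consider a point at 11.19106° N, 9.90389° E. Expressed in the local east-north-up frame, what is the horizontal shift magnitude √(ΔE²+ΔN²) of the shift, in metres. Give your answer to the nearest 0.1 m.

223.4 m

The local east axis at (φ, λ) is (−sin λ, cos λ, 0), so ΔE = −sin(9.90389°)·604 + cos(9.90389°)·156 = 49.79 m.
The local north axis is (−sin φ cos λ, −sin φ sin λ, cos φ), giving ΔN = -115.478 − 5.207 − 97.118 = -217.80 m.
Horizontal magnitude = √(ΔE² + ΔN²) = √(49.79² + (-217.80)²) = 223.42 m.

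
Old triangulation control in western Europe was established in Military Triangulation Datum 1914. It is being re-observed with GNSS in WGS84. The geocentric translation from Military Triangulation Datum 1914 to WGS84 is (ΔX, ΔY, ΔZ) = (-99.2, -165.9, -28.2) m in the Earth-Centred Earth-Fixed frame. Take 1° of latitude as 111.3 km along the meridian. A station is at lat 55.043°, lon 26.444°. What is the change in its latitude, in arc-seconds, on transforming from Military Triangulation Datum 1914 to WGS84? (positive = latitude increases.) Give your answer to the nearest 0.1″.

sin φ = 0.819582, cos φ = 0.572962, sin λ = 0.445323, cos λ = 0.895370.
North component: ΔN = −sin φ cos λ·ΔX − sin φ sin λ·ΔY + cos φ·ΔZ = −(0.819582)(0.895370)(-99.2) − (0.819582)(0.445323)(-165.9) + (0.572962)(-28.2) = 117.19 m.
1° of latitude spans 111300 m, so Δφ = 117.19 / 111300 × 3600 = 3.790″.

Δφ = 3.8″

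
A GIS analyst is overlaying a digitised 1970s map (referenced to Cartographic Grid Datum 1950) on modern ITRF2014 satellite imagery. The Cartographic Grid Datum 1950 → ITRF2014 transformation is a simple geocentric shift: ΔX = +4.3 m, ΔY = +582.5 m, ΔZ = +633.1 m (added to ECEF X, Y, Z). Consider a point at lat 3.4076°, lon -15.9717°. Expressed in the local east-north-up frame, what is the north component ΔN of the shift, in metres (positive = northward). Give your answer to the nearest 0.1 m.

ΔN = 641.3 m

At φ = 3.4076°, λ = -15.9717°: sin φ = 0.059439, cos φ = 0.998232, sin λ = -0.275163, cos λ = 0.961398.
ΔN = −sin φ cos λ·ΔX − sin φ sin λ·ΔY + cos φ·ΔZ = −(0.059439)(0.961398)(4.3) − (0.059439)(-0.275163)(582.5) + (0.998232)(633.1) = 641.26 m.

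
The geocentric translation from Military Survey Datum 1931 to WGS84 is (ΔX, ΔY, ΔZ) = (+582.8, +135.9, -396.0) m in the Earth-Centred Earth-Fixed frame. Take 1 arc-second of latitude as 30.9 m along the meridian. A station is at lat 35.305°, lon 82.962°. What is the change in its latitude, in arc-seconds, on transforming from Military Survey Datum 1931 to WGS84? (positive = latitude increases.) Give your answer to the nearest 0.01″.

sin φ = 0.577929, cos φ = 0.816087, sin λ = 0.992465, cos λ = 0.122528.
North component: ΔN = −sin φ cos λ·ΔX − sin φ sin λ·ΔY + cos φ·ΔZ = −(0.577929)(0.122528)(582.8) − (0.577929)(0.992465)(135.9) + (0.816087)(-396.0) = -442.39 m.
1° of latitude spans 3600 × 30.90 = 111240 m, so Δφ = -442.39 / 111240 × 3600 = -14.317″.

Δφ = -14.32″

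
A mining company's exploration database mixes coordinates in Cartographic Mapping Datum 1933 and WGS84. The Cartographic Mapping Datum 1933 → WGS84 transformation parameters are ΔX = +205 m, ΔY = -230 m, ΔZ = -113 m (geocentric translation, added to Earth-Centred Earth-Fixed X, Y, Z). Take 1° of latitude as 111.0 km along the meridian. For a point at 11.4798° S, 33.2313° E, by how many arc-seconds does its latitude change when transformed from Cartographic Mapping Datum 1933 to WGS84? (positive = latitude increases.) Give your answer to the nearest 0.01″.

Δφ = -3.30″

sin φ = -0.199022, cos φ = 0.979995, sin λ = 0.548020, cos λ = 0.836465.
North component: ΔN = −sin φ cos λ·ΔX − sin φ sin λ·ΔY + cos φ·ΔZ = −(-0.199022)(0.836465)(205) − (-0.199022)(0.548020)(-230) + (0.979995)(-113) = -101.70 m.
1° of latitude spans 111000 m, so Δφ = -101.70 / 111000 × 3600 = -3.298″.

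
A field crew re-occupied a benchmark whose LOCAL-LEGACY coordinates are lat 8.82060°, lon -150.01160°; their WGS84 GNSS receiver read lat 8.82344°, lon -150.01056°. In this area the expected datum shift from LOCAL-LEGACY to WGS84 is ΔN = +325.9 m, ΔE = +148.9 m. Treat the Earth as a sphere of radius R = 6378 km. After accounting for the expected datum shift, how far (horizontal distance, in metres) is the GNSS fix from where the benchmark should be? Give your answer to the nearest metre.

Observed coordinate differences: Δφ = +0.00284°, Δλ = +0.00104°.
Converting to metres (1° lat = 111317 m, cos φ = 0.988173): observed ΔN = 316.1 m, observed ΔE = 114.4 m.
Subtracting the expected shift leaves a residual of 316.1 − (325.9) = -9.8 m north and 114.4 − (148.9) = -34.5 m east.
Residual distance = √((-9.8)² + (-34.5)²) = 35.9 m.

36 m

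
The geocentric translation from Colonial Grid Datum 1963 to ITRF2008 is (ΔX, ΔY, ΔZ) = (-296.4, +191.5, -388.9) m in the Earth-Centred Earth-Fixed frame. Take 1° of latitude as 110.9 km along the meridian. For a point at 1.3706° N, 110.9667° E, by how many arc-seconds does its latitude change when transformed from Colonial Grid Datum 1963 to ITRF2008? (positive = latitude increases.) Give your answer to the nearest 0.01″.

Δφ = -12.84″

sin φ = 0.023919, cos φ = 0.999714, sin λ = 0.933789, cos λ = -0.357825.
North component: ΔN = −sin φ cos λ·ΔX − sin φ sin λ·ΔY + cos φ·ΔZ = −(0.023919)(-0.357825)(-296.4) − (0.023919)(0.933789)(191.5) + (0.999714)(-388.9) = -395.60 m.
1° of latitude spans 110900 m, so Δφ = -395.60 / 110900 × 3600 = -12.842″.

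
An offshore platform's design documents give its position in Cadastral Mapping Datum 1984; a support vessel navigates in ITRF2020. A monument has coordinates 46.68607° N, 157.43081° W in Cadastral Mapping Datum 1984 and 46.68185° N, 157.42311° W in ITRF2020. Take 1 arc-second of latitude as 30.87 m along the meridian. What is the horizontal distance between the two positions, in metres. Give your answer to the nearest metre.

Δφ = 46.68185° − 46.68607° = -0.00422°; Δλ = -157.42311° − -157.43081° = +0.00770°.
1° of latitude = 3600 × 30.87 = 111132 m.
ΔN = Δφ × 111132 = -469.0 m; ΔE = Δλ × 111132 × cos(46.68607°) = +0.00770 × 111132 × 0.685995 = 587.0 m.
Distance = √(ΔE² + ΔN²) = √(587.0² + (-469.0)²) = 751.4 m.

751 m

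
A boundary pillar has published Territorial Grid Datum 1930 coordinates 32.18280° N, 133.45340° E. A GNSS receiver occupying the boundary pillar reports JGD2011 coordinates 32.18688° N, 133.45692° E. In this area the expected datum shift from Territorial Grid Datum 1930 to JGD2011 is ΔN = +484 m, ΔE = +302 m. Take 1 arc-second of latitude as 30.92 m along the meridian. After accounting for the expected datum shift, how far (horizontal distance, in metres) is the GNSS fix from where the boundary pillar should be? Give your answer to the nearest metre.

42 m

Observed coordinate differences: Δφ = +0.00408°, Δλ = +0.00352°.
Converting to metres (1° lat = 111312 m, cos φ = 0.846353): observed ΔN = 454.2 m, observed ΔE = 331.6 m.
Subtracting the expected shift leaves a residual of 454.2 − (484) = -29.8 m north and 331.6 − (302) = 29.6 m east.
Residual distance = √((-29.8)² + 29.6²) = 42.0 m.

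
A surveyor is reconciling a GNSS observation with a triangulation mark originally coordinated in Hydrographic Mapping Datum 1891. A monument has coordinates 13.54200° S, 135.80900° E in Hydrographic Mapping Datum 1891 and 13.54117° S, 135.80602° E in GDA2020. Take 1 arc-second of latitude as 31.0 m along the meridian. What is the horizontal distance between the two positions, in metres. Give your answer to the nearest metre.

Δφ = -13.54117° − -13.54200° = +0.00083°; Δλ = 135.80602° − 135.80900° = -0.00298°.
1° of latitude = 3600 × 31.00 = 111600 m.
ΔN = Δφ × 111600 = 92.6 m; ΔE = Δλ × 111600 × cos(-13.54200°) = -0.00298 × 111600 × 0.972199 = -323.3 m.
Distance = √(ΔE² + ΔN²) = √((-323.3)² + 92.6²) = 336.3 m.

336 m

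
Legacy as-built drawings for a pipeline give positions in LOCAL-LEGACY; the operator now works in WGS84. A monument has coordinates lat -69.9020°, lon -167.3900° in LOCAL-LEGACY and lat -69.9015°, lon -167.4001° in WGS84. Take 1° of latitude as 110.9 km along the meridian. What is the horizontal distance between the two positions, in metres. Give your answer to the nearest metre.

389 m

Δφ = -69.9015° − -69.9020° = +0.0005°; Δλ = -167.4001° − -167.3900° = -0.0101°.
ΔN = Δφ × 110900 = 55.5 m; ΔE = Δλ × 110900 × cos(-69.9020°) = -0.0101 × 110900 × 0.343627 = -384.9 m.
Distance = √(ΔE² + ΔN²) = √((-384.9)² + 55.5²) = 388.9 m.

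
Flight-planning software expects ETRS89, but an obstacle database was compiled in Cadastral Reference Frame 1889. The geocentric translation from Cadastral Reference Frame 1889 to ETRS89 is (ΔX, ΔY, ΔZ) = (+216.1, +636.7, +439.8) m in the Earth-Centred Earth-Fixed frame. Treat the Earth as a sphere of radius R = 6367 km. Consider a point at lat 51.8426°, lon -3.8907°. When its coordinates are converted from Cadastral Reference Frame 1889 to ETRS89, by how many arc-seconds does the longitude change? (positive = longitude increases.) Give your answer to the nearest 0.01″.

sin φ = 0.786316, cos φ = 0.617824, sin λ = -0.067853, cos λ = 0.997695.
East component: ΔE = −sin λ·ΔX + cos λ·ΔY = −(-0.067853)(216.1) + (0.997695)(636.7) = 649.90 m.
1° of latitude spans πR/180 = 111125 m; at latitude φ, 1° of longitude spans that × cos φ = 68655.8 m, so Δλ = 649.90 / 68655.8 × 3600 = 34.078″.

Δλ = 34.08″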